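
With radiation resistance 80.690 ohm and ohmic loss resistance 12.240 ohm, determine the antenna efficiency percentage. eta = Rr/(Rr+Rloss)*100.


eta = 80.690 / (80.690 + 12.240) * 100 = 86.83%

86.83%


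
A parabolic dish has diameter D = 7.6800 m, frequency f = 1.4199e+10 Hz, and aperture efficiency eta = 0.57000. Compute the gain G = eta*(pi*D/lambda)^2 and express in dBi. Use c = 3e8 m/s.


lambda = c / f = 3.0000e+08 / 1.4199e+10 = 0.02112825 m
G_linear = 0.57000 * (pi * 7.6800 / 0.02112825)^2 = 743310.0
G_dBi = 10 * log10(743310.0) = 58.71 dBi

58.71 dBi


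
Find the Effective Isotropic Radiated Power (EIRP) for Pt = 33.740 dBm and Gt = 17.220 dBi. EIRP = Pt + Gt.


EIRP = Pt + Gt = 33.740 + 17.220 = 50.96 dBm

50.96 dBm


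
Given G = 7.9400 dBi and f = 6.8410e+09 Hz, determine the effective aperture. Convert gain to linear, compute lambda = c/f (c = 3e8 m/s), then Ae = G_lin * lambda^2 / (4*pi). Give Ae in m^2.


lambda = c / f = 3.0000e+08 / 6.8410e+09 = 0.04385324 m
G_linear = 10^(7.9400/10) = 6.223003
Ae = G_linear * lambda^2 / (4*pi) = 6.223003 * 0.04385324^2 / (4*pi) = 9.523e-04 m^2

9.523e-04 m^2


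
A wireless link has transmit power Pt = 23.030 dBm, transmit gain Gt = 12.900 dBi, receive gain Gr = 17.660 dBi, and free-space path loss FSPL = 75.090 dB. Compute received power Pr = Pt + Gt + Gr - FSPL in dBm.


Pr = 23.030 + 12.900 + 17.660 - 75.090 = -21.50 dBm

-21.50 dBm


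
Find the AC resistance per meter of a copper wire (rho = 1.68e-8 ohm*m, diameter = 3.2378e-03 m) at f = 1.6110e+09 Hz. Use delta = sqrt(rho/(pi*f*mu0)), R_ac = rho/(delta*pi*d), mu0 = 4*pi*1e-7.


delta = sqrt(1.68e-8 / (pi * 1.6110e+09 * 4*pi*1e-7)) = 1.625276e-06 m
R_ac = 1.68e-8 / (1.625276e-06 * pi * 3.2378e-03) = 1.016 ohm/m

1.016 ohm/m


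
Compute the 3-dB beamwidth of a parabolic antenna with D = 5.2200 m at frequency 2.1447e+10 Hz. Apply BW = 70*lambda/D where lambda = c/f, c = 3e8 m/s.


lambda = c / f = 3.0000e+08 / 2.1447e+10 = 0.01398797 m
BW = 70 * 0.01398797 / 5.2200 = 0.1876 deg

0.1876 deg


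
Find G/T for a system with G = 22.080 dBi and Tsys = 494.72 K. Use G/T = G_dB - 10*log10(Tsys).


G/T = 22.080 - 10*log10(494.72) = 22.080 - 26.94359 = -4.864 dB/K

-4.864 dB/K


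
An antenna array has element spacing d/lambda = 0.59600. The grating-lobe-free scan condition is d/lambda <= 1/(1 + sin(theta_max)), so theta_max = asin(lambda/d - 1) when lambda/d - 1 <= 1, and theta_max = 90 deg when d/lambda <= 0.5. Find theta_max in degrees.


lambda/d - 1 = 1/0.59600 - 1 = 0.6778523
theta_max = asin(0.6778523) = 42.68 deg

42.68 deg


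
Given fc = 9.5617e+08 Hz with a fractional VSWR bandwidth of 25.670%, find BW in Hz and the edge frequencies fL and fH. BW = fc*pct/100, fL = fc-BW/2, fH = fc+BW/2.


BW = 9.5617e+08 * 25.670/100 = 2.454488e+08 Hz
fL = 9.5617e+08 - 2.454488e+08/2 = 8.334e+08 Hz
fH = 9.5617e+08 + 2.454488e+08/2 = 1.079e+09 Hz

BW=2.454e+08 Hz, fL=8.334e+08 Hz, fH=1.079e+09 Hz


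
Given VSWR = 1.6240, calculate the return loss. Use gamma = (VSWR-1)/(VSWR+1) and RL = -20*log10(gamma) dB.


gamma = (1.6240 - 1) / (1.6240 + 1) = 0.2378049
RL = -20 * log10(0.2378049) = 12.48 dB

12.48 dB


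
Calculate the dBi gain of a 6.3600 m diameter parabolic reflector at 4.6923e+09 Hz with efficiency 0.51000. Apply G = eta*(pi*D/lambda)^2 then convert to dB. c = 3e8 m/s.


lambda = c / f = 3.0000e+08 / 4.6923e+09 = 0.06393453 m
G_linear = 0.51000 * (pi * 6.3600 / 0.06393453)^2 = 49809.62
G_dBi = 10 * log10(49809.62) = 46.97 dBi

46.97 dBi


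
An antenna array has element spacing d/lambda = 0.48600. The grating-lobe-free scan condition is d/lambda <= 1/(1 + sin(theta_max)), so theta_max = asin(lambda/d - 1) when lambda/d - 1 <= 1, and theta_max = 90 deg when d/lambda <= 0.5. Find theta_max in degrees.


lambda/d - 1 = 1/0.48600 - 1 = 1.057613 >= 1
d/lambda <= 0.5, so the array can scan to endfire without grating lobes: theta_max = 90 deg

90 deg


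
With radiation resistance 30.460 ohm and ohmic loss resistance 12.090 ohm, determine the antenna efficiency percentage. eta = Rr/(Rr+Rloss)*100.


eta = 30.460 / (30.460 + 12.090) * 100 = 71.59%

71.59%


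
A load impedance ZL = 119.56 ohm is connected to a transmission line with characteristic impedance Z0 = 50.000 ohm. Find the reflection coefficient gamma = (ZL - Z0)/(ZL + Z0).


gamma = (119.56 - 50.000) / (119.56 + 50.000) = 0.4102

0.4102


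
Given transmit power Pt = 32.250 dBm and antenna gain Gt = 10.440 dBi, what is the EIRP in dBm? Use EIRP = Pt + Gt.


EIRP = Pt + Gt = 32.250 + 10.440 = 42.69 dBm

42.69 dBm


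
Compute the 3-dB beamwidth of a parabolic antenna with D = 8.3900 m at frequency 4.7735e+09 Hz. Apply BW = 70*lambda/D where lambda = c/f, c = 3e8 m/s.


lambda = c / f = 3.0000e+08 / 4.7735e+09 = 0.06284697 m
BW = 70 * 0.06284697 / 8.3900 = 0.5243 deg

0.5243 deg


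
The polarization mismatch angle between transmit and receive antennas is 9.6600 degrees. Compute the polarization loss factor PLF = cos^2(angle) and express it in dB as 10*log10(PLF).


PLF_linear = cos^2(9.6600 deg) = 0.9718428
PLF_dB = 10 * log10(0.9718428) = -0.1240 dB

-0.1240 dB


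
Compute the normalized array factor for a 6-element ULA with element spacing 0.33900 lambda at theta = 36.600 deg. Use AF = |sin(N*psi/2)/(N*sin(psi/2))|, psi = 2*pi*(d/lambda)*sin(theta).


psi = 2*pi*0.33900*sin(36.600 deg) = 1.269959 rad
AF = |sin(6*1.269959/2) / (6*sin(1.269959/2))| = 0.1741

0.1741


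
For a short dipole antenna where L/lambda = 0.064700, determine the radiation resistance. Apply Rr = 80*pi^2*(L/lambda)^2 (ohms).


Rr = 80 * pi^2 * (0.064700)^2 = 80 * 9.869604 * 4.186090e-03 = 3.305 ohm

3.305 ohm


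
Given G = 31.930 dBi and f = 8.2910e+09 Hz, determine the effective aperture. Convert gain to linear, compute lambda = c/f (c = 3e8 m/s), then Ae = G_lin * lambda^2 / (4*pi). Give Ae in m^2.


lambda = c / f = 3.0000e+08 / 8.2910e+09 = 0.03618381 m
G_linear = 10^(31.930/10) = 1559.553
Ae = G_linear * lambda^2 / (4*pi) = 1559.553 * 0.03618381^2 / (4*pi) = 0.1625 m^2

0.1625 m^2


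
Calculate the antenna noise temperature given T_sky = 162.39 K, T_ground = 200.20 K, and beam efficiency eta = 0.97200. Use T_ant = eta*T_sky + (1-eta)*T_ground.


T_ant = 0.97200 * 162.39 + (1 - 0.97200) * 200.20 = 163.4 K

163.4 K


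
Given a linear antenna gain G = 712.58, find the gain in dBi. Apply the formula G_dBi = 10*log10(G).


G_dBi = 10 * log10(712.58) = 28.53 dBi

28.53 dBi


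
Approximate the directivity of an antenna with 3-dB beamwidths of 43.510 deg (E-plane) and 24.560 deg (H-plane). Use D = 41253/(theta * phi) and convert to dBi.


D_linear = 41253 / (43.510 * 24.560) = 38.60451
D_dBi = 10 * log10(38.60451) = 15.87 dBi

15.87 dBi


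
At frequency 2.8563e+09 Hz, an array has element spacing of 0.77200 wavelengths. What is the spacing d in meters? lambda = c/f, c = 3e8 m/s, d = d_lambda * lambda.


lambda = c / f = 3.0000e+08 / 2.8563e+09 = 0.1050310 m
d = 0.77200 * 0.1050310 = 0.08108 m

0.08108 m


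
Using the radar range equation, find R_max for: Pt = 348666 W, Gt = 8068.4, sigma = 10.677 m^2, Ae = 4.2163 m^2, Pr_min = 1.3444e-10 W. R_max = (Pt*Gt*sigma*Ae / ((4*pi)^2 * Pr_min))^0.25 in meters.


R^4 = 348666*8068.4*10.677*4.2163 / ((4*pi)^2 * 1.3444e-10) = 5.965262e+18
R_max = 5.965262e+18^0.25 = 49421 m

49421 m


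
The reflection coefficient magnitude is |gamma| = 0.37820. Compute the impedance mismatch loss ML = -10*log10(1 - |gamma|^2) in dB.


ML = -10 * log10(1 - 0.37820^2) = -10 * log10(0.85696476) = 0.6704 dB

0.6704 dB


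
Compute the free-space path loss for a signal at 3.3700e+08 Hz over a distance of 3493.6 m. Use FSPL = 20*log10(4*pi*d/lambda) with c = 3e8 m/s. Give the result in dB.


lambda = c / f = 3.0000e+08 / 3.3700e+08 = 0.8902077 m
FSPL = 20 * log10(4*pi*3493.6/0.8902077) = 93.86 dB

93.86 dB


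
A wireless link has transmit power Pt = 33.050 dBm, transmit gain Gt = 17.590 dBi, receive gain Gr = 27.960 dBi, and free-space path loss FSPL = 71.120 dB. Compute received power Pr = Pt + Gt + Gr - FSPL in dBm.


Pr = 33.050 + 17.590 + 27.960 - 71.120 = 7.48 dBm

7.48 dBm


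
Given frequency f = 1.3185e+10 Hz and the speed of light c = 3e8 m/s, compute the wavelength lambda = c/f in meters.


lambda = c / f = 3.0000e+08 / 1.3185e+10 = 0.02275 m

0.02275 m


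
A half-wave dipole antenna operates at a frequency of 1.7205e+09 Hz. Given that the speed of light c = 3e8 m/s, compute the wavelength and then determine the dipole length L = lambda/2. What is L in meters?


lambda = c / f = 3.0000e+08 / 1.7205e+09 = 0.1743679 m
L = lambda / 2 = 0.1743679 / 2 = 0.08718 m

0.08718 m


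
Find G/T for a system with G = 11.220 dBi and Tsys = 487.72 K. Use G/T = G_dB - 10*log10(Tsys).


G/T = 11.220 - 10*log10(487.72) = 11.220 - 26.88171 = -15.66 dB/K

-15.66 dB/K


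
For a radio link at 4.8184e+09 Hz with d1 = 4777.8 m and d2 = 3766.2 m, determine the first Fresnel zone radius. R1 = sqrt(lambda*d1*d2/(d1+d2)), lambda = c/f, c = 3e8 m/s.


lambda = c / f = 3.0000e+08 / 4.8184e+09 = 0.06226133 m
R1 = sqrt(0.06226133 * 4777.8 * 3766.2 / (4777.8 + 3766.2)) = 11.45 m

11.45 m


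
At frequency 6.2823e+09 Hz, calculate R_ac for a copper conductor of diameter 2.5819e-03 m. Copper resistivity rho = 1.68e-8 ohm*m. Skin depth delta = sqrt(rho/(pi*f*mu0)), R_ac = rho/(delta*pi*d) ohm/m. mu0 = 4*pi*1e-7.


delta = sqrt(1.68e-8 / (pi * 6.2823e+09 * 4*pi*1e-7)) = 8.230296e-07 m
R_ac = 1.68e-8 / (8.230296e-07 * pi * 2.5819e-03) = 2.517 ohm/m

2.517 ohm/m


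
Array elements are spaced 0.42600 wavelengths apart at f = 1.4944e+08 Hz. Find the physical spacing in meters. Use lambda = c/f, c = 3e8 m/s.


lambda = c / f = 3.0000e+08 / 1.4944e+08 = 2.007495 m
d = 0.42600 * 2.007495 = 0.8552 m

0.8552 m


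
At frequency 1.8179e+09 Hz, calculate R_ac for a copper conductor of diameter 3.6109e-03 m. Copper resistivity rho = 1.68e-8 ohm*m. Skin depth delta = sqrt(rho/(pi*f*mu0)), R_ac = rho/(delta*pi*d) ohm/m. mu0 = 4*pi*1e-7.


delta = sqrt(1.68e-8 / (pi * 1.8179e+09 * 4*pi*1e-7)) = 1.529994e-06 m
R_ac = 1.68e-8 / (1.529994e-06 * pi * 3.6109e-03) = 0.9680 ohm/m

0.9680 ohm/m


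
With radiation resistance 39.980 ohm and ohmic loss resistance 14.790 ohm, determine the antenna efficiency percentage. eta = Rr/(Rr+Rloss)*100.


eta = 39.980 / (39.980 + 14.790) * 100 = 73.00%

73.00%


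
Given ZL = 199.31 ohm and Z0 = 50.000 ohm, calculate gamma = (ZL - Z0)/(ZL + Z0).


gamma = (199.31 - 50.000) / (199.31 + 50.000) = 0.5989

0.5989


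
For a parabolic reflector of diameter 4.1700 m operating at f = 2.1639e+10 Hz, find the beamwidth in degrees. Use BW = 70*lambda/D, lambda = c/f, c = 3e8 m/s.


lambda = c / f = 3.0000e+08 / 2.1639e+10 = 0.01386386 m
BW = 70 * 0.01386386 / 4.1700 = 0.2327 deg

0.2327 deg


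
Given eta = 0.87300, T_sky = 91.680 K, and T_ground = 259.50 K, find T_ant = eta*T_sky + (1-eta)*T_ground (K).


T_ant = 0.87300 * 91.680 + (1 - 0.87300) * 259.50 = 113.0 K

113.0 K


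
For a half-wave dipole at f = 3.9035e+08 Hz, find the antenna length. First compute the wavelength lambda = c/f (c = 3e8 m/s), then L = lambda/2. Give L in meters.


lambda = c / f = 3.0000e+08 / 3.9035e+08 = 0.7685411 m
L = lambda / 2 = 0.7685411 / 2 = 0.3843 m

0.3843 m


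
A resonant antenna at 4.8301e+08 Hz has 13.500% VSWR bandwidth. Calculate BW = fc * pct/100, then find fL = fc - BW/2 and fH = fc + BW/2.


BW = 4.8301e+08 * 13.500/100 = 6.520635e+07 Hz
fL = 4.8301e+08 - 6.520635e+07/2 = 4.504e+08 Hz
fH = 4.8301e+08 + 6.520635e+07/2 = 5.156e+08 Hz

BW=6.521e+07 Hz, fL=4.504e+08 Hz, fH=5.156e+08 Hz


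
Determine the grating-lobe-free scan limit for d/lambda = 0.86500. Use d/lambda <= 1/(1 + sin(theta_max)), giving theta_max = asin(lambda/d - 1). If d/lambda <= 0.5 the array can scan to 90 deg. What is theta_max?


lambda/d - 1 = 1/0.86500 - 1 = 0.1560694
theta_max = asin(0.1560694) = 8.979 deg

8.979 deg


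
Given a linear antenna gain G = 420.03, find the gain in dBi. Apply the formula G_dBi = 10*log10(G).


G_dBi = 10 * log10(420.03) = 26.23 dBi

26.23 dBi


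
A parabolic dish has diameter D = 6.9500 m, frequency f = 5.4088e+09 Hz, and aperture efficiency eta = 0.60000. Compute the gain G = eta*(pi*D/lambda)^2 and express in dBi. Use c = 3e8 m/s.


lambda = c / f = 3.0000e+08 / 5.4088e+09 = 0.05546517 m
G_linear = 0.60000 * (pi * 6.9500 / 0.05546517)^2 = 92977.94
G_dBi = 10 * log10(92977.94) = 49.68 dBi

49.68 dBi


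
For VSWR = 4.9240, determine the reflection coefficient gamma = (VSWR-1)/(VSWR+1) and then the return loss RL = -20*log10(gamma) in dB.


gamma = (4.9240 - 1) / (4.9240 + 1) = 0.6623903
RL = -20 * log10(0.6623903) = 3.578 dB

3.578 dB


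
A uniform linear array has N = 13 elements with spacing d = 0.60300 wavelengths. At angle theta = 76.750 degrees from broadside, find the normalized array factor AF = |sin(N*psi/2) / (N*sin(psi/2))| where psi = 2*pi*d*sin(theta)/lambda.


psi = 2*pi*0.60300*sin(76.750 deg) = 3.687901 rad
AF = |sin(13*3.687901/2) / (13*sin(3.687901/2))| = 0.07328

0.07328


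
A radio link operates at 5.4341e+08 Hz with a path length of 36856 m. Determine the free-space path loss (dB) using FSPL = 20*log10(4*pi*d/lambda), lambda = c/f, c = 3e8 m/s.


lambda = c / f = 3.0000e+08 / 5.4341e+08 = 0.5520693 m
FSPL = 20 * log10(4*pi*36856/0.5520693) = 118.5 dB

118.5 dB


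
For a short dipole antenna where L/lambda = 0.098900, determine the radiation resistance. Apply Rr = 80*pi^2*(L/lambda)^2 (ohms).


Rr = 80 * pi^2 * (0.098900)^2 = 80 * 9.869604 * 9.781210e-03 = 7.723 ohm

7.723 ohm


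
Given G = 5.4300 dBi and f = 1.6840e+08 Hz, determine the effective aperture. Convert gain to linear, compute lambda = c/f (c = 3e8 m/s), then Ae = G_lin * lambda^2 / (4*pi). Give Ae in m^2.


lambda = c / f = 3.0000e+08 / 1.6840e+08 = 1.781473 m
G_linear = 10^(5.4300/10) = 3.491403
Ae = G_linear * lambda^2 / (4*pi) = 3.491403 * 1.781473^2 / (4*pi) = 0.8818 m^2

0.8818 m^2


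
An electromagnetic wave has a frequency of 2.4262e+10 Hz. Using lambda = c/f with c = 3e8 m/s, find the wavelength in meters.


lambda = c / f = 3.0000e+08 / 2.4262e+10 = 0.01237 m

0.01237 m


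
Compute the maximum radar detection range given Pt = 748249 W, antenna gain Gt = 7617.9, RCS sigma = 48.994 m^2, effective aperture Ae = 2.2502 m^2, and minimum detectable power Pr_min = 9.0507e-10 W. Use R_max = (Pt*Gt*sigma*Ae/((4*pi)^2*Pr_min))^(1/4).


R^4 = 748249*7617.9*48.994*2.2502 / ((4*pi)^2 * 9.0507e-10) = 4.396869e+18
R_max = 4.396869e+18^0.25 = 45792 m

45792 m


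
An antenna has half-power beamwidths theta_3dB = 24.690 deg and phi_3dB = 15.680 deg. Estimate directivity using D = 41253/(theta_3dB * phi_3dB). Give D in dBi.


D_linear = 41253 / (24.690 * 15.680) = 106.5586
D_dBi = 10 * log10(106.5586) = 20.28 dBi

20.28 dBi


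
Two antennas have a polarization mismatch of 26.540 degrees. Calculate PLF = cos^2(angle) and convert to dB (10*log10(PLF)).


PLF_linear = cos^2(26.540 deg) = 0.8003497
PLF_dB = 10 * log10(0.8003497) = -0.9672 dB

-0.9672 dB


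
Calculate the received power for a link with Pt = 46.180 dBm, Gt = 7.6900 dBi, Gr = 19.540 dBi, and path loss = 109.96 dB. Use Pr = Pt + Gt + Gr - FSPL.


Pr = 46.180 + 7.6900 + 19.540 - 109.96 = -36.55 dBm

-36.55 dBm


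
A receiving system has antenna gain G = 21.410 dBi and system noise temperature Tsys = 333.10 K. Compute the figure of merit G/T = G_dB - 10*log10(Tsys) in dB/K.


G/T = 21.410 - 10*log10(333.10) = 21.410 - 25.22575 = -3.816 dB/K

-3.816 dB/K


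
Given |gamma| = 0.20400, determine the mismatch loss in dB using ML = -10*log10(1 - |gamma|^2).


ML = -10 * log10(1 - 0.20400^2) = -10 * log10(0.958384) = 0.1846 dB

0.1846 dB


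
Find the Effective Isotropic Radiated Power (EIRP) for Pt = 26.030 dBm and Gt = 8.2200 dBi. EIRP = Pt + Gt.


EIRP = Pt + Gt = 26.030 + 8.2200 = 34.25 dBm

34.25 dBm


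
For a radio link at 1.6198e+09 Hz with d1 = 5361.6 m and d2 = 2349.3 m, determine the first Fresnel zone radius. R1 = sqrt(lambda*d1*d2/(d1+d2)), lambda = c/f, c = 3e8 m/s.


lambda = c / f = 3.0000e+08 / 1.6198e+09 = 0.1852081 m
R1 = sqrt(0.1852081 * 5361.6 * 2349.3 / (5361.6 + 2349.3)) = 17.39 m

17.39 m


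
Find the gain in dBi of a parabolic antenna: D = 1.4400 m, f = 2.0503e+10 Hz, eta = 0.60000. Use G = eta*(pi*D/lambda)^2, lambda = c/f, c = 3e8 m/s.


lambda = c / f = 3.0000e+08 / 2.0503e+10 = 0.01463201 m
G_linear = 0.60000 * (pi * 1.4400 / 0.01463201)^2 = 57354.57
G_dBi = 10 * log10(57354.57) = 47.59 dBi

47.59 dBi


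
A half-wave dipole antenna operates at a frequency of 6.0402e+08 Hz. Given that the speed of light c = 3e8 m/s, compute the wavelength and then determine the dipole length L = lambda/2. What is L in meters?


lambda = c / f = 3.0000e+08 / 6.0402e+08 = 0.4966723 m
L = lambda / 2 = 0.4966723 / 2 = 0.2483 m

0.2483 m


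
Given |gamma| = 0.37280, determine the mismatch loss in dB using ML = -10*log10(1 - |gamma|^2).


ML = -10 * log10(1 - 0.37280^2) = -10 * log10(0.86102016) = 0.6499 dB

0.6499 dB


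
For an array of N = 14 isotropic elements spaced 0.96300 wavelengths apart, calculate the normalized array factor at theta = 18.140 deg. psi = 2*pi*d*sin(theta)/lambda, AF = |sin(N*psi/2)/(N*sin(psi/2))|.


psi = 2*pi*0.96300*sin(18.140 deg) = 1.883827 rad
AF = |sin(14*1.883827/2) / (14*sin(1.883827/2))| = 0.05135

0.05135


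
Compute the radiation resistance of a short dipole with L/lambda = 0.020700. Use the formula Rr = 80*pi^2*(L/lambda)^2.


Rr = 80 * pi^2 * (0.020700)^2 = 80 * 9.869604 * 4.284900e-04 = 0.3383 ohm

0.3383 ohm


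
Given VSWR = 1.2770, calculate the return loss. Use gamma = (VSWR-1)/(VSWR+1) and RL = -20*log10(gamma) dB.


gamma = (1.2770 - 1) / (1.2770 + 1) = 0.1216513
RL = -20 * log10(0.1216513) = 18.30 dB

18.30 dB


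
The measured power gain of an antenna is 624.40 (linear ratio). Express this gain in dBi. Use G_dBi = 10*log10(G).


G_dBi = 10 * log10(624.40) = 27.95 dBi

27.95 dBi


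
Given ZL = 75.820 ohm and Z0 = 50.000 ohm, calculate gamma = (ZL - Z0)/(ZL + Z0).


gamma = (75.820 - 50.000) / (75.820 + 50.000) = 0.2052

0.2052


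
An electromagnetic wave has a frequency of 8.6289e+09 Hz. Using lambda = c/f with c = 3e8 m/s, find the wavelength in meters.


lambda = c / f = 3.0000e+08 / 8.6289e+09 = 0.03477 m

0.03477 m


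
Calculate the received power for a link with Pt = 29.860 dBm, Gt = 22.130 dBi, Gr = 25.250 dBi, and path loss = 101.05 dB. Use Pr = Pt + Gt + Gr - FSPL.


Pr = 29.860 + 22.130 + 25.250 - 101.05 = -23.81 dBm

-23.81 dBm


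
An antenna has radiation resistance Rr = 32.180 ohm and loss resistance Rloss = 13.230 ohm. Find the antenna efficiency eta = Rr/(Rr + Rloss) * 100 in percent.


eta = 32.180 / (32.180 + 13.230) * 100 = 70.87%

70.87%


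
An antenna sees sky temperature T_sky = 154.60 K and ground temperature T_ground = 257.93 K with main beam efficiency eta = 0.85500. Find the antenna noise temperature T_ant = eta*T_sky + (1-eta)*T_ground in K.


T_ant = 0.85500 * 154.60 + (1 - 0.85500) * 257.93 = 169.6 K

169.6 K


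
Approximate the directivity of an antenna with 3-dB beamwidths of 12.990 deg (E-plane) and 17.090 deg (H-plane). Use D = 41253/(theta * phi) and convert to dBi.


D_linear = 41253 / (12.990 * 17.090) = 185.8251
D_dBi = 10 * log10(185.8251) = 22.69 dBi

22.69 dBi


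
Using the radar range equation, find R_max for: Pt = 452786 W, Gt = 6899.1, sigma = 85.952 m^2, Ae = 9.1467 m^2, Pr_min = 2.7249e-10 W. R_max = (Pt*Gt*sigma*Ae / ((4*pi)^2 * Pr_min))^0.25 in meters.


R^4 = 452786*6899.1*85.952*9.1467 / ((4*pi)^2 * 2.7249e-10) = 5.707364e+19
R_max = 5.707364e+19^0.25 = 86918 m

86918 m


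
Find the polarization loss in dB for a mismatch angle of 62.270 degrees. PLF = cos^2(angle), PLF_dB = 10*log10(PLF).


PLF_linear = cos^2(62.270 deg) = 0.2165093
PLF_dB = 10 * log10(0.2165093) = -6.645 dB

-6.645 dB


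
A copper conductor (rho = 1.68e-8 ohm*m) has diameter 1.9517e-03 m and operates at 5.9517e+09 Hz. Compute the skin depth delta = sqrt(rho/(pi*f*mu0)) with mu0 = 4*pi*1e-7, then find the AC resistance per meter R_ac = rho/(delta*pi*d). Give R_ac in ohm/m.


delta = sqrt(1.68e-8 / (pi * 5.9517e+09 * 4*pi*1e-7)) = 8.455791e-07 m
R_ac = 1.68e-8 / (8.455791e-07 * pi * 1.9517e-03) = 3.240 ohm/m

3.240 ohm/m


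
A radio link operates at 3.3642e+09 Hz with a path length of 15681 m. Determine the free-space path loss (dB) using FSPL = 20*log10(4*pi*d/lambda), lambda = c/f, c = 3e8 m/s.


lambda = c / f = 3.0000e+08 / 3.3642e+09 = 0.08917425 m
FSPL = 20 * log10(4*pi*15681/0.08917425) = 126.9 dB

126.9 dB


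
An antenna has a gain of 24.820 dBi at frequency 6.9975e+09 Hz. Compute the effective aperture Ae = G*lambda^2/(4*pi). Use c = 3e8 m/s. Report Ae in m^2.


lambda = c / f = 3.0000e+08 / 6.9975e+09 = 0.04287245 m
G_linear = 10^(24.820/10) = 303.3891
Ae = G_linear * lambda^2 / (4*pi) = 303.3891 * 0.04287245^2 / (4*pi) = 0.04438 m^2

0.04438 m^2


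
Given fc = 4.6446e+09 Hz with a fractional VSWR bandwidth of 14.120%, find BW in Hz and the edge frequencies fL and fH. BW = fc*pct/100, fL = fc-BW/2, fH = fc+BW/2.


BW = 4.6446e+09 * 14.120/100 = 6.558175e+08 Hz
fL = 4.6446e+09 - 6.558175e+08/2 = 4.317e+09 Hz
fH = 4.6446e+09 + 6.558175e+08/2 = 4.973e+09 Hz

BW=6.558e+08 Hz, fL=4.317e+09 Hz, fH=4.973e+09 Hz


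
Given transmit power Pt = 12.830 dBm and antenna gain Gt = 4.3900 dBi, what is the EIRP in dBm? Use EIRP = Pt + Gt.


EIRP = Pt + Gt = 12.830 + 4.3900 = 17.22 dBm

17.22 dBm


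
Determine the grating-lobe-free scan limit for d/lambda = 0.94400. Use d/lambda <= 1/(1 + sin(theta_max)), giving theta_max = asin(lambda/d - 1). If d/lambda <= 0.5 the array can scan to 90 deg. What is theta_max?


lambda/d - 1 = 1/0.94400 - 1 = 0.05932203
theta_max = asin(0.05932203) = 3.401 deg

3.401 deg


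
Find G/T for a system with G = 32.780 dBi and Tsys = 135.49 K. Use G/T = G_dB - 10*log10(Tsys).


G/T = 32.780 - 10*log10(135.49) = 32.780 - 21.31907 = 11.46 dB/K

11.46 dB/K


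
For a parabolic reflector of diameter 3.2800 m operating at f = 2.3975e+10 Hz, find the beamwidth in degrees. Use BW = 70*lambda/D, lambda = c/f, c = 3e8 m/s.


lambda = c / f = 3.0000e+08 / 2.3975e+10 = 0.01251303 m
BW = 70 * 0.01251303 / 3.2800 = 0.2670 deg

0.2670 deg


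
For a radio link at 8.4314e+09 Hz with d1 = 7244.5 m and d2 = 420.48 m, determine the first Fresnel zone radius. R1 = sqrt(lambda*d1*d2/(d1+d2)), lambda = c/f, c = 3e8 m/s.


lambda = c / f = 3.0000e+08 / 8.4314e+09 = 0.03558128 m
R1 = sqrt(0.03558128 * 7244.5 * 420.48 / (7244.5 + 420.48)) = 3.760 m

3.760 m


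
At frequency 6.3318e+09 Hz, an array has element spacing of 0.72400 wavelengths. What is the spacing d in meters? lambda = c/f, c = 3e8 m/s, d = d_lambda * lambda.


lambda = c / f = 3.0000e+08 / 6.3318e+09 = 0.04737989 m
d = 0.72400 * 0.04737989 = 0.03430 m

0.03430 m


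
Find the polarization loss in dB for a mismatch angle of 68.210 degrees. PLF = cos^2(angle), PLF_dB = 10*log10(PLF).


PLF_linear = cos^2(68.210 deg) = 0.1377937
PLF_dB = 10 * log10(0.1377937) = -8.608 dB

-8.608 dB


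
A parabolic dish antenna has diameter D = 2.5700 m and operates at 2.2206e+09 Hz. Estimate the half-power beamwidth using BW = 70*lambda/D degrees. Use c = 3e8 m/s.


lambda = c / f = 3.0000e+08 / 2.2206e+09 = 0.1350986 m
BW = 70 * 0.1350986 / 2.5700 = 3.680 deg

3.680 deg


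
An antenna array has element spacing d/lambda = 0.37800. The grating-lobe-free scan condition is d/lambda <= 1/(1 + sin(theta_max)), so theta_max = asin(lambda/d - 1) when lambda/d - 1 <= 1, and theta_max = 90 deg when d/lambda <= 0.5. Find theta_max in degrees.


lambda/d - 1 = 1/0.37800 - 1 = 1.645503 >= 1
d/lambda <= 0.5, so the array can scan to endfire without grating lobes: theta_max = 90 deg

90 deg


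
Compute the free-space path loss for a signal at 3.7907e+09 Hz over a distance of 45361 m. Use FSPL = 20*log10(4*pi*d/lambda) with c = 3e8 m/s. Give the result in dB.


lambda = c / f = 3.0000e+08 / 3.7907e+09 = 0.07914106 m
FSPL = 20 * log10(4*pi*45361/0.07914106) = 137.1 dB

137.1 dB


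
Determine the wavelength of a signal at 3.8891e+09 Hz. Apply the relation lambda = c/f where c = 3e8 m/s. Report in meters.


lambda = c / f = 3.0000e+08 / 3.8891e+09 = 0.07714 m

0.07714 m


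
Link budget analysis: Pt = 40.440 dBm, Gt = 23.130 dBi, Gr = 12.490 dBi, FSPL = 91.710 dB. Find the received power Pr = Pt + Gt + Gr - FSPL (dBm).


Pr = 40.440 + 23.130 + 12.490 - 91.710 = -15.65 dBm

-15.65 dBm


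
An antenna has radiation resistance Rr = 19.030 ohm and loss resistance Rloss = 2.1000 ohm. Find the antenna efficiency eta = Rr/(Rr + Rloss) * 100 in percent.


eta = 19.030 / (19.030 + 2.1000) * 100 = 90.06%

90.06%


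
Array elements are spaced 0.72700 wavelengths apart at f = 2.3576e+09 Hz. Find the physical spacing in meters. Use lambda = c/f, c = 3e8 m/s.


lambda = c / f = 3.0000e+08 / 2.3576e+09 = 0.1272480 m
d = 0.72700 * 0.1272480 = 0.09251 m

0.09251 m


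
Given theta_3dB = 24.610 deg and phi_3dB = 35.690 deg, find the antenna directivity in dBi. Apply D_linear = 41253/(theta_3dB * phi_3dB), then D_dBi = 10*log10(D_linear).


D_linear = 41253 / (24.610 * 35.690) = 46.96749
D_dBi = 10 * log10(46.96749) = 16.72 dBi

16.72 dBi


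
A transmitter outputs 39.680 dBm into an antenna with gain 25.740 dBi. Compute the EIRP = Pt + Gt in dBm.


EIRP = Pt + Gt = 39.680 + 25.740 = 65.42 dBm

65.42 dBm


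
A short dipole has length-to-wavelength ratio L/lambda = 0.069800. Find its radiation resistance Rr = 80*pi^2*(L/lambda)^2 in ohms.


Rr = 80 * pi^2 * (0.069800)^2 = 80 * 9.869604 * 4.872040e-03 = 3.847 ohm

3.847 ohm


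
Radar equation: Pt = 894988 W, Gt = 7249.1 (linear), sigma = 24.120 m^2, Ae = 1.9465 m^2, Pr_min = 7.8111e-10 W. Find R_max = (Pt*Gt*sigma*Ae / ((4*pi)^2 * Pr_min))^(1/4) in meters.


R^4 = 894988*7249.1*24.120*1.9465 / ((4*pi)^2 * 7.8111e-10) = 2.469455e+18
R_max = 2.469455e+18^0.25 = 39642 m

39642 m


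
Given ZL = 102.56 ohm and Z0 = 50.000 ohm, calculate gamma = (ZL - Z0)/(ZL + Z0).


gamma = (102.56 - 50.000) / (102.56 + 50.000) = 0.3445

0.3445


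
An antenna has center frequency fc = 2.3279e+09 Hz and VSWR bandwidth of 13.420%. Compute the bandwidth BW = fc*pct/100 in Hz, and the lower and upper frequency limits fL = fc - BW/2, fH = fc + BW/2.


BW = 2.3279e+09 * 13.420/100 = 3.124042e+08 Hz
fL = 2.3279e+09 - 3.124042e+08/2 = 2.172e+09 Hz
fH = 2.3279e+09 + 3.124042e+08/2 = 2.484e+09 Hz

BW=3.124e+08 Hz, fL=2.172e+09 Hz, fH=2.484e+09 Hz


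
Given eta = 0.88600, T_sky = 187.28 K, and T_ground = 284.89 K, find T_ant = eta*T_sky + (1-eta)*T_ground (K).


T_ant = 0.88600 * 187.28 + (1 - 0.88600) * 284.89 = 198.4 K

198.4 K


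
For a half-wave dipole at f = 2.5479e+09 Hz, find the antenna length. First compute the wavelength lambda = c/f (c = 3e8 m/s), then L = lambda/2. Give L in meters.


lambda = c / f = 3.0000e+08 / 2.5479e+09 = 0.1177440 m
L = lambda / 2 = 0.1177440 / 2 = 0.05887 m

0.05887 m


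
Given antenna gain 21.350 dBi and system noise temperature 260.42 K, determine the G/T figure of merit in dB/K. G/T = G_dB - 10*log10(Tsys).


G/T = 21.350 - 10*log10(260.42) = 21.350 - 24.15674 = -2.807 dB/K

-2.807 dB/K


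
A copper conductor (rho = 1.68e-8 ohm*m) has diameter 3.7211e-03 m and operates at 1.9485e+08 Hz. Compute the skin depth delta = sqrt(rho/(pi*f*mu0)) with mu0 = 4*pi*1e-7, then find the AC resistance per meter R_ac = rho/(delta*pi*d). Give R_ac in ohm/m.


delta = sqrt(1.68e-8 / (pi * 1.9485e+08 * 4*pi*1e-7)) = 4.673310e-06 m
R_ac = 1.68e-8 / (4.673310e-06 * pi * 3.7211e-03) = 0.3075 ohm/m

0.3075 ohm/m


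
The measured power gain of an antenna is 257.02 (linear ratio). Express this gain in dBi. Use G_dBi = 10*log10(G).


G_dBi = 10 * log10(257.02) = 24.10 dBi

24.10 dBi


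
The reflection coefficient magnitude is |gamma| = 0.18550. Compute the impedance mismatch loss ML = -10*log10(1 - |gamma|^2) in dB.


ML = -10 * log10(1 - 0.18550^2) = -10 * log10(0.96558975) = 0.1521 dB

0.1521 dB


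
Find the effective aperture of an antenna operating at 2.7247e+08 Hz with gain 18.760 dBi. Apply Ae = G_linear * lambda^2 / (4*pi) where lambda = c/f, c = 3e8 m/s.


lambda = c / f = 3.0000e+08 / 2.7247e+08 = 1.101039 m
G_linear = 10^(18.760/10) = 75.16229
Ae = G_linear * lambda^2 / (4*pi) = 75.16229 * 1.101039^2 / (4*pi) = 7.251 m^2

7.251 m^2


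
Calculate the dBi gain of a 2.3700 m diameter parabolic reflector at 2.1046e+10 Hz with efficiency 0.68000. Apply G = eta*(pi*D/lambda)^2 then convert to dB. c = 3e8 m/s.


lambda = c / f = 3.0000e+08 / 2.1046e+10 = 0.01425449 m
G_linear = 0.68000 * (pi * 2.3700 / 0.01425449)^2 = 185524.8
G_dBi = 10 * log10(185524.8) = 52.68 dBi

52.68 dBi


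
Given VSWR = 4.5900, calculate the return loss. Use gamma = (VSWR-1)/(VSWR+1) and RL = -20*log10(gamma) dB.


gamma = (4.5900 - 1) / (4.5900 + 1) = 0.6422182
RL = -20 * log10(0.6422182) = 3.846 dB

3.846 dB


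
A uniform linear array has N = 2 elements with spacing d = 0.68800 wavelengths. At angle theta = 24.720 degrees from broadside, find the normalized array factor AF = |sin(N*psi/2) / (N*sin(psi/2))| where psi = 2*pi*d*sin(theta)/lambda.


psi = 2*pi*0.68800*sin(24.720 deg) = 1.807740 rad
AF = |sin(2*1.807740/2) / (2*sin(1.807740/2))| = 0.6186

0.6186


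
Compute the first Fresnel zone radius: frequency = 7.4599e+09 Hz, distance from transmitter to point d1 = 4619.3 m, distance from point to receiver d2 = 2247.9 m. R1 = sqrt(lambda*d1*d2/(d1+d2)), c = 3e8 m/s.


lambda = c / f = 3.0000e+08 / 7.4599e+09 = 0.04021502 m
R1 = sqrt(0.04021502 * 4619.3 * 2247.9 / (4619.3 + 2247.9)) = 7.798 m

7.798 m


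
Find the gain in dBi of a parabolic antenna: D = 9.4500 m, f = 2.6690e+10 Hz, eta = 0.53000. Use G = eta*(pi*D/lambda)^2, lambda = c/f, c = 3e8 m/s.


lambda = c / f = 3.0000e+08 / 2.6690e+10 = 0.01124016 m
G_linear = 0.53000 * (pi * 9.4500 / 0.01124016)^2 = 3.697381e+06
G_dBi = 10 * log10(3.697381e+06) = 65.68 dBi

65.68 dBi


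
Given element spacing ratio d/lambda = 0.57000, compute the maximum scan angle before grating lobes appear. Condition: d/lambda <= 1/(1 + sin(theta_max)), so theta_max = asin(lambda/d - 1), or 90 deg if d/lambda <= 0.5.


lambda/d - 1 = 1/0.57000 - 1 = 0.7543860
theta_max = asin(0.7543860) = 48.97 deg

48.97 deg


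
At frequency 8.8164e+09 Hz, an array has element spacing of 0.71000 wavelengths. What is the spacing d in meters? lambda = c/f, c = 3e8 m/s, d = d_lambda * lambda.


lambda = c / f = 3.0000e+08 / 8.8164e+09 = 0.03402749 m
d = 0.71000 * 0.03402749 = 0.02416 m

0.02416 m


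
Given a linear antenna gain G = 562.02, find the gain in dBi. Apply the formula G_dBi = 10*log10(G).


G_dBi = 10 * log10(562.02) = 27.50 dBi

27.50 dBi


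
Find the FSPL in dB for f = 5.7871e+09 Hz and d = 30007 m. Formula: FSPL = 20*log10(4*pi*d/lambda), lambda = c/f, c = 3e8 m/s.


lambda = c / f = 3.0000e+08 / 5.7871e+09 = 0.05183944 m
FSPL = 20 * log10(4*pi*30007/0.05183944) = 137.2 dB

137.2 dB


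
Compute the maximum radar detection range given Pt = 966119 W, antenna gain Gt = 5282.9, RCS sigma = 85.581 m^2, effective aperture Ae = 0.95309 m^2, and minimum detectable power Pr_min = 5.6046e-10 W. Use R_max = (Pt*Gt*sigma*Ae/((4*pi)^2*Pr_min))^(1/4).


R^4 = 966119*5282.9*85.581*0.95309 / ((4*pi)^2 * 5.6046e-10) = 4.703812e+18
R_max = 4.703812e+18^0.25 = 46571 m

46571 m


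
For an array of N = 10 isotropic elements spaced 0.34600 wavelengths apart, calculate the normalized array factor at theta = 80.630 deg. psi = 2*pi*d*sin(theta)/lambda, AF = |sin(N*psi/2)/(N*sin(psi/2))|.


psi = 2*pi*0.34600*sin(80.630 deg) = 2.144976 rad
AF = |sin(10*2.144976/2) / (10*sin(2.144976/2))| = 0.1097

0.1097


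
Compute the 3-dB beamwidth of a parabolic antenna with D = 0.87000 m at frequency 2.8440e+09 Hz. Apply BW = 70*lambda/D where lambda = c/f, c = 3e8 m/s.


lambda = c / f = 3.0000e+08 / 2.8440e+09 = 0.1054852 m
BW = 70 * 0.1054852 / 0.87000 = 8.487 deg

8.487 deg


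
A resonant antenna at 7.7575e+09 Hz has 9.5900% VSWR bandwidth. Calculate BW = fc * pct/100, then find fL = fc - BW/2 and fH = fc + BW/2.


BW = 7.7575e+09 * 9.5900/100 = 7.439442e+08 Hz
fL = 7.7575e+09 - 7.439442e+08/2 = 7.386e+09 Hz
fH = 7.7575e+09 + 7.439442e+08/2 = 8.129e+09 Hz

BW=7.439e+08 Hz, fL=7.386e+09 Hz, fH=8.129e+09 Hz


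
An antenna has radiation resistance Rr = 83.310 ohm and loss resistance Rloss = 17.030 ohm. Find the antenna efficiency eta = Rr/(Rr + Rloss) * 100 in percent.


eta = 83.310 / (83.310 + 17.030) * 100 = 83.03%

83.03%


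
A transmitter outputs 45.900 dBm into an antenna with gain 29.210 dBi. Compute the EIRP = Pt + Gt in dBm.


EIRP = Pt + Gt = 45.900 + 29.210 = 75.11 dBm

75.11 dBm


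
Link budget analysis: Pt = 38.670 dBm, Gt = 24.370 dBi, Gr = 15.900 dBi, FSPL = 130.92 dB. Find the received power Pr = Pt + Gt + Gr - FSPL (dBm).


Pr = 38.670 + 24.370 + 15.900 - 130.92 = -51.98 dBm

-51.98 dBm


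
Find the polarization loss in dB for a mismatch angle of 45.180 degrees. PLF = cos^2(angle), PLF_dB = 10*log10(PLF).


PLF_linear = cos^2(45.180 deg) = 0.4968584
PLF_dB = 10 * log10(0.4968584) = -3.038 dB

-3.038 dB


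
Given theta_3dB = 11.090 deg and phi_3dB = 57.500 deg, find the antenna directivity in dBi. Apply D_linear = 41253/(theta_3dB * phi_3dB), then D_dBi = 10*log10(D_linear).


D_linear = 41253 / (11.090 * 57.500) = 64.69283
D_dBi = 10 * log10(64.69283) = 18.11 dBi

18.11 dBi


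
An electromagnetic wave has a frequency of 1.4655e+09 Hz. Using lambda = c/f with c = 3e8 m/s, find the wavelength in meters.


lambda = c / f = 3.0000e+08 / 1.4655e+09 = 0.2047 m

0.2047 m


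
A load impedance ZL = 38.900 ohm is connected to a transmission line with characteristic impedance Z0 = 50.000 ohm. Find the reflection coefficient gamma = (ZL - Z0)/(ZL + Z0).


gamma = (38.900 - 50.000) / (38.900 + 50.000) = -0.1249

-0.1249


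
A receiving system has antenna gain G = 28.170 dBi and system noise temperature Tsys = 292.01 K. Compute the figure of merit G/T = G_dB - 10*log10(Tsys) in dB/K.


G/T = 28.170 - 10*log10(292.01) = 28.170 - 24.65398 = 3.516 dB/K

3.516 dB/K


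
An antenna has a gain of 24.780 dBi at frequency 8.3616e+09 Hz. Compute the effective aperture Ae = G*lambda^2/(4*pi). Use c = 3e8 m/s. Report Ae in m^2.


lambda = c / f = 3.0000e+08 / 8.3616e+09 = 0.03587830 m
G_linear = 10^(24.780/10) = 300.6076
Ae = G_linear * lambda^2 / (4*pi) = 300.6076 * 0.03587830^2 / (4*pi) = 0.03079 m^2

0.03079 m^2


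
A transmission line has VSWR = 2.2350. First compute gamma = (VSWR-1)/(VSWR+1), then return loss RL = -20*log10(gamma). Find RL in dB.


gamma = (2.2350 - 1) / (2.2350 + 1) = 0.3817620
RL = -20 * log10(0.3817620) = 8.364 dB

8.364 dB


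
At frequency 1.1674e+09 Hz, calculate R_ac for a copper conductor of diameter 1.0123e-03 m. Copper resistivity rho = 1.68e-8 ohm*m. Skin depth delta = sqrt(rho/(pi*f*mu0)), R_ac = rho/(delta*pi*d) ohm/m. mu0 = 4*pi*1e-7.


delta = sqrt(1.68e-8 / (pi * 1.1674e+09 * 4*pi*1e-7)) = 1.909259e-06 m
R_ac = 1.68e-8 / (1.909259e-06 * pi * 1.0123e-03) = 2.767 ohm/m

2.767 ohm/m


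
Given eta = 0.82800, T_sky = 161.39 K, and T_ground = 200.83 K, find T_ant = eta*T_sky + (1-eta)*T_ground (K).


T_ant = 0.82800 * 161.39 + (1 - 0.82800) * 200.83 = 168.2 K

168.2 K


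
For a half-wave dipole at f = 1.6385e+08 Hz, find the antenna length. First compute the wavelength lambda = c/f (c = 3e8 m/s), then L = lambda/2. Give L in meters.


lambda = c / f = 3.0000e+08 / 1.6385e+08 = 1.830943 m
L = lambda / 2 = 1.830943 / 2 = 0.9155 m

0.9155 m


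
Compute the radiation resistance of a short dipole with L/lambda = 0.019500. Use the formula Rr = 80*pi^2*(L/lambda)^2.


Rr = 80 * pi^2 * (0.019500)^2 = 80 * 9.869604 * 3.802500e-04 = 0.3002 ohm

0.3002 ohm


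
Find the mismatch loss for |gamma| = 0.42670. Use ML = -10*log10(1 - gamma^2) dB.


ML = -10 * log10(1 - 0.42670^2) = -10 * log10(0.81792711) = 0.8729 dB

0.8729 dB


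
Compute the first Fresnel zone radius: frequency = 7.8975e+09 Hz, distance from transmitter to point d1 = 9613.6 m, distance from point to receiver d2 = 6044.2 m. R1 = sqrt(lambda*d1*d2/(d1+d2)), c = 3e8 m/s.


lambda = c / f = 3.0000e+08 / 7.8975e+09 = 0.03798670 m
R1 = sqrt(0.03798670 * 9613.6 * 6044.2 / (9613.6 + 6044.2)) = 11.87 m

11.87 m


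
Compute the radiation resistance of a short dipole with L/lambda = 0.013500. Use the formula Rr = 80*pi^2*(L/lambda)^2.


Rr = 80 * pi^2 * (0.013500)^2 = 80 * 9.869604 * 1.822500e-04 = 0.1439 ohm

0.1439 ohm


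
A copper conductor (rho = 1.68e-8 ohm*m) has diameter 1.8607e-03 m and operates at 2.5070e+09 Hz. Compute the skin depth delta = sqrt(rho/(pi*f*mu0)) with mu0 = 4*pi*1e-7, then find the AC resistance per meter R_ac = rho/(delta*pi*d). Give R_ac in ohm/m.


delta = sqrt(1.68e-8 / (pi * 2.5070e+09 * 4*pi*1e-7)) = 1.302860e-06 m
R_ac = 1.68e-8 / (1.302860e-06 * pi * 1.8607e-03) = 2.206 ohm/m

2.206 ohm/m


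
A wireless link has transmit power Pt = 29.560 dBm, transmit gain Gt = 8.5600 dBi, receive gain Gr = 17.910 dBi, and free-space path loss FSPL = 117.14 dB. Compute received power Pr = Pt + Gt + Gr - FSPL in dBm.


Pr = 29.560 + 8.5600 + 17.910 - 117.14 = -61.11 dBm

-61.11 dBm


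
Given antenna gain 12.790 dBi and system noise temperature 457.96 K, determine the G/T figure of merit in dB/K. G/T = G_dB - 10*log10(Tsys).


G/T = 12.790 - 10*log10(457.96) = 12.790 - 26.60828 = -13.82 dB/K

-13.82 dB/K


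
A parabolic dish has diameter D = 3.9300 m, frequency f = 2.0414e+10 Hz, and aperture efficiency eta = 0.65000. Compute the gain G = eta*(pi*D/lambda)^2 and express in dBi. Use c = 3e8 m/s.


lambda = c / f = 3.0000e+08 / 2.0414e+10 = 0.01469580 m
G_linear = 0.65000 * (pi * 3.9300 / 0.01469580)^2 = 458787.7
G_dBi = 10 * log10(458787.7) = 56.62 dBi

56.62 dBi


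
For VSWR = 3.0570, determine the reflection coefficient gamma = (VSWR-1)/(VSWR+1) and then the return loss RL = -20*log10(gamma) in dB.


gamma = (3.0570 - 1) / (3.0570 + 1) = 0.5070249
RL = -20 * log10(0.5070249) = 5.899 dB

5.899 dB


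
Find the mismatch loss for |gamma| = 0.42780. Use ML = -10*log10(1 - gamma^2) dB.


ML = -10 * log10(1 - 0.42780^2) = -10 * log10(0.81698716) = 0.8778 dB

0.8778 dB


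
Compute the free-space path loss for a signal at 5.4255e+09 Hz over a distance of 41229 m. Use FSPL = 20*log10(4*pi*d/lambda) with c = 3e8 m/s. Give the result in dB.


lambda = c / f = 3.0000e+08 / 5.4255e+09 = 0.05529444 m
FSPL = 20 * log10(4*pi*41229/0.05529444) = 139.4 dB

139.4 dB


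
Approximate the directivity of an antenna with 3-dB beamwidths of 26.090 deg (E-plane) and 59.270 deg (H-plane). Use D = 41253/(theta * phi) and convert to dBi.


D_linear = 41253 / (26.090 * 59.270) = 26.67759
D_dBi = 10 * log10(26.67759) = 14.26 dBi

14.26 dBi


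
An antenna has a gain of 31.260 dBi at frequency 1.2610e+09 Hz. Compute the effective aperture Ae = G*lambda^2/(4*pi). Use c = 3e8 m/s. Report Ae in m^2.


lambda = c / f = 3.0000e+08 / 1.2610e+09 = 0.2379064 m
G_linear = 10^(31.260/10) = 1336.596
Ae = G_linear * lambda^2 / (4*pi) = 1336.596 * 0.2379064^2 / (4*pi) = 6.020 m^2

6.020 m^2


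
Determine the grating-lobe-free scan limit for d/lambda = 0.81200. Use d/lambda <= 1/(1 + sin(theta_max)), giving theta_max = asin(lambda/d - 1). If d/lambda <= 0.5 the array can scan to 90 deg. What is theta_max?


lambda/d - 1 = 1/0.81200 - 1 = 0.2315271
theta_max = asin(0.2315271) = 13.39 deg

13.39 deg
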